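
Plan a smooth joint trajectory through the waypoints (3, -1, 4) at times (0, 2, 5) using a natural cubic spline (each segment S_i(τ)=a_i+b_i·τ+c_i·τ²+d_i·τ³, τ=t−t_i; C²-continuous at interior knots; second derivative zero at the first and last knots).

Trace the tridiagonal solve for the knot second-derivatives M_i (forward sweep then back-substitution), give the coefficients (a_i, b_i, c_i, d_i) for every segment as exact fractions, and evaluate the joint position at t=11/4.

  seg 0: a=3 b=-41/15 c=0 d=11/60
  seg 1: a=-1 b=-8/15 c=11/10 d=-11/90
S(11/4) = -533/640

Δ: Δ0=-2, Δ1=5/3
row 1: diag=10, rhs=22; c'=3/10, d'=11/5
back: M1=11/5
M: M0=0, M1=11/5, M2=0
seg 0: a=3, c=M0/2=0, d=(M1−M0)/(6·2)=11/60, b=Δ0−h0·(2M0+M1)/6=-41/15
seg 1: a=-1, c=M1/2=11/10, d=(M2−M1)/(6·3)=-11/90, b=Δ1−h1·(2M1+M2)/6=-8/15
t_q=11/4 → seg 1, τ=3/4; S=-1+-8/15·τ+11/10·τ²+-11/90·τ³=-533/640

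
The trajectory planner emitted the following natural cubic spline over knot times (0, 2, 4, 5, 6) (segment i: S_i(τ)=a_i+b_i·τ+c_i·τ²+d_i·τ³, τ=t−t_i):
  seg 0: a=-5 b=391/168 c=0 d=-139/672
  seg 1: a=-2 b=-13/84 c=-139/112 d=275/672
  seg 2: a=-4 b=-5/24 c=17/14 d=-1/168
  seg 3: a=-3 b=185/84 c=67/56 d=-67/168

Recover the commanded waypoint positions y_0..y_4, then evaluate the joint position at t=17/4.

y_0=-5 y_1=-2 y_2=-4 y_3=-3 y_4=0
S(17/4) = -14251/3584

y_0 = S_0(0) = a_0 = -5
y_1 = S_1(0) = a_1 = -2
y_2 = S_2(0) = a_2 = -4
y_3 = S_3(0) = a_3 = -3
y_4 = S_3(1) = 0
t_q=17/4 is in segment 2 (τ=1/4); S_2(τ)=-14251/3584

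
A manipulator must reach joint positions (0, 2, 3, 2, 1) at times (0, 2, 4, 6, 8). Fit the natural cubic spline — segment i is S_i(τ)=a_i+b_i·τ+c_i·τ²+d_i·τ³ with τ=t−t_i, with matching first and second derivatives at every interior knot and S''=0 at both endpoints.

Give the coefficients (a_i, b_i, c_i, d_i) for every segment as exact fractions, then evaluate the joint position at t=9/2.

Δ: Δ0=1, Δ1=1/2, Δ2=-1/2, Δ3=-1/2
row 1: diag=8, rhs=-3; c'=1/4, d'=-3/8
row 2: denom=8−2·1/4=15/2; d'=(-6−2·-3/8)/(15/2)=-7/10
row 3: denom=8−2·4/15=112/15; d'=(0−2·-7/10)/(112/15)=3/16
back: M3=3/16
back: M2=-7/10−4/15·3/16=-3/4
back: M1=-3/8−1/4·-3/4=-3/16
M: M0=0, M1=-3/16, M2=-3/4, M3=3/16, M4=0
seg 0: a=0, c=M0/2=0, d=(M1−M0)/(6·2)=-1/64, b=Δ0−h0·(2M0+M1)/6=17/16
seg 1: a=2, c=M1/2=-3/32, d=(M2−M1)/(6·2)=-3/64, b=Δ1−h1·(2M1+M2)/6=7/8
seg 2: a=3, c=M2/2=-3/8, d=(M3−M2)/(6·2)=5/64, b=Δ2−h2·(2M2+M3)/6=-1/16
seg 3: a=2, c=M3/2=3/32, d=(M4−M3)/(6·2)=-1/64, b=Δ3−h3·(2M3+M4)/6=-5/8
t_q=9/2 → seg 2, τ=1/2; S=3+-1/16·τ+-3/8·τ²+5/64·τ³=1477/512

  seg 0: a=0 b=17/16 c=0 d=-1/64
  seg 1: a=2 b=7/8 c=-3/32 d=-3/64
  seg 2: a=3 b=-1/16 c=-3/8 d=5/64
  seg 3: a=2 b=-5/8 c=3/32 d=-1/64
S(9/2) = 1477/512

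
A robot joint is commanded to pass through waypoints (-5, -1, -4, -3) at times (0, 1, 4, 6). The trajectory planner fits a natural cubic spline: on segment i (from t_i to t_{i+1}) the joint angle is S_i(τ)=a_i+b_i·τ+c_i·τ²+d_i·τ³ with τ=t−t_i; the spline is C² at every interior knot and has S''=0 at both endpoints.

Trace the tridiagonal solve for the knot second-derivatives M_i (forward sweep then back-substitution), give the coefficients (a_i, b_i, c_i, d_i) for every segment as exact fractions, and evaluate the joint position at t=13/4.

  seg 0: a=-5 b=677/142 c=0 d=-109/142
  seg 1: a=-1 b=175/71 c=-327/142 d=163/426
  seg 2: a=-4 b=-145/142 c=81/71 d=-27/142
S(13/4) = -25027/9088

Δ: Δ0=4, Δ1=-1, Δ2=1/2
row 1: diag=8, rhs=-30; c'=3/8, d'=-15/4
row 2: denom=10−3·3/8=71/8; d'=(9−3·-15/4)/(71/8)=162/71
back: M2=162/71
back: M1=-15/4−3/8·162/71=-327/71
M: M0=0, M1=-327/71, M2=162/71, M3=0
seg 0: a=-5, c=M0/2=0, d=(M1−M0)/(6·1)=-109/142, b=Δ0−h0·(2M0+M1)/6=677/142
seg 1: a=-1, c=M1/2=-327/142, d=(M2−M1)/(6·3)=163/426, b=Δ1−h1·(2M1+M2)/6=175/71
seg 2: a=-4, c=M2/2=81/71, d=(M3−M2)/(6·2)=-27/142, b=Δ2−h2·(2M2+M3)/6=-145/142
t_q=13/4 → seg 1, τ=9/4; S=-1+175/71·τ+-327/142·τ²+163/426·τ³=-25027/9088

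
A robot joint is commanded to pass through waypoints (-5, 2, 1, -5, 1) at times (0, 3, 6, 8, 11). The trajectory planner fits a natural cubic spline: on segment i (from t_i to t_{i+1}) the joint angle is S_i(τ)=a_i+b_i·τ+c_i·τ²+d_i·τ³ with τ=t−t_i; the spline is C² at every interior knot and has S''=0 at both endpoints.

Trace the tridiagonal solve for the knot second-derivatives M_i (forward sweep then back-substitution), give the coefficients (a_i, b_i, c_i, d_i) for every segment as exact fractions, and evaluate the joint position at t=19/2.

Δ: Δ0=7/3, Δ1=-1/3, Δ2=-3, Δ3=2
row 1: diag=12, rhs=-16; c'=1/4, d'=-4/3
row 2: denom=10−3·1/4=37/4; d'=(-16−3·-4/3)/(37/4)=-48/37
row 3: denom=10−2·8/37=354/37; d'=(30−2·-48/37)/(354/37)=201/59
back: M3=201/59
back: M2=-48/37−8/37·201/59=-120/59
back: M1=-4/3−1/4·-120/59=-146/177
M: M0=0, M1=-146/177, M2=-120/59, M3=201/59, M4=0
seg 0: a=-5, c=M0/2=0, d=(M1−M0)/(6·3)=-73/1593, b=Δ0−h0·(2M0+M1)/6=162/59
seg 1: a=2, c=M1/2=-73/177, d=(M2−M1)/(6·3)=-107/1593, b=Δ1−h1·(2M1+M2)/6=89/59
seg 2: a=1, c=M2/2=-60/59, d=(M3−M2)/(6·2)=107/236, b=Δ2−h2·(2M2+M3)/6=-164/59
seg 3: a=-5, c=M3/2=201/118, d=(M4−M3)/(6·3)=-67/354, b=Δ3−h3·(2M3+M4)/6=-83/59
t_q=19/2 → seg 3, τ=3/2; S=-5+-83/59·τ+201/118·τ²+-67/354·τ³=-3697/944

  seg 0: a=-5 b=162/59 c=0 d=-73/1593
  seg 1: a=2 b=89/59 c=-73/177 d=-107/1593
  seg 2: a=1 b=-164/59 c=-60/59 d=107/236
  seg 3: a=-5 b=-83/59 c=201/118 d=-67/354
S(19/2) = -3697/944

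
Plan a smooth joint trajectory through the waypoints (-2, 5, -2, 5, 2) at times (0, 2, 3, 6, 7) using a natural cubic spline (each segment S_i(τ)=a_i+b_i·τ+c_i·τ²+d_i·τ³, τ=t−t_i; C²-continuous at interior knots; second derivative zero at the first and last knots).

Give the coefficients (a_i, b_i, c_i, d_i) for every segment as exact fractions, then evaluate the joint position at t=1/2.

Δ: Δ0=7/2, Δ1=-7, Δ2=7/3, Δ3=-3
row 1: diag=6, rhs=-63; c'=1/6, d'=-21/2
row 2: denom=8−1·1/6=47/6; d'=(56−1·-21/2)/(47/6)=399/47
row 3: denom=8−3·18/47=322/47; d'=(-32−3·399/47)/(322/47)=-2701/322
back: M3=-2701/322
back: M2=399/47−18/47·-2701/322=1884/161
back: M1=-21/2−1/6·1884/161=-4009/322
M: M0=0, M1=-4009/322, M2=1884/161, M3=-2701/322, M4=0
seg 0: a=-2, c=M0/2=0, d=(M1−M0)/(6·2)=-4009/3864, b=Δ0−h0·(2M0+M1)/6=3695/483
seg 1: a=5, c=M1/2=-4009/644, d=(M2−M1)/(6·1)=1111/276, b=Δ1−h1·(2M1+M2)/6=-4637/966
seg 2: a=-2, c=M2/2=942/161, d=(M3−M2)/(6·3)=-6469/5796, b=Δ2−h2·(2M2+M3)/6=-9997/1932
seg 3: a=5, c=M3/2=-2701/644, d=(M4−M3)/(6·1)=2701/1932, b=Δ3−h3·(2M3+M4)/6=-197/966
t_q=1/2 → seg 0, τ=1/2; S=-2+3695/483·τ+0·τ²+-4009/3864·τ³=17469/10304

  seg 0: a=-2 b=3695/483 c=0 d=-4009/3864
  seg 1: a=5 b=-4637/966 c=-4009/644 d=1111/276
  seg 2: a=-2 b=-9997/1932 c=942/161 d=-6469/5796
  seg 3: a=5 b=-197/966 c=-2701/644 d=2701/1932
S(1/2) = 17469/10304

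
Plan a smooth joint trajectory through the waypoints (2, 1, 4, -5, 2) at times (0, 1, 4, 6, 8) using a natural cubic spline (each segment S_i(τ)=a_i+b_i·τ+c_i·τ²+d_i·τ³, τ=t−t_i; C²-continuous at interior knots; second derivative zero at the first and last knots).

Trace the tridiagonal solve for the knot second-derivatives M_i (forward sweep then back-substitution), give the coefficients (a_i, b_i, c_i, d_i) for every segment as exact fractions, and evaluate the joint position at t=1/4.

  seg 0: a=2 b=-217/134 c=0 d=83/134
  seg 1: a=1 b=16/67 c=249/134 d=-215/402
  seg 2: a=4 b=-409/134 c=-198/67 d=299/268
  seg 3: a=-5 b=-199/134 c=501/134 d=-167/268
S(1/4) = 13763/8576

Δ: Δ0=-1, Δ1=1, Δ2=-9/2, Δ3=7/2
row 1: diag=8, rhs=12; c'=3/8, d'=3/2
row 2: denom=10−3·3/8=71/8; d'=(-33−3·3/2)/(71/8)=-300/71
row 3: denom=8−2·16/71=536/71; d'=(48−2·-300/71)/(536/71)=501/67
back: M3=501/67
back: M2=-300/71−16/71·501/67=-396/67
back: M1=3/2−3/8·-396/67=249/67
M: M0=0, M1=249/67, M2=-396/67, M3=501/67, M4=0
seg 0: a=2, c=M0/2=0, d=(M1−M0)/(6·1)=83/134, b=Δ0−h0·(2M0+M1)/6=-217/134
seg 1: a=1, c=M1/2=249/134, d=(M2−M1)/(6·3)=-215/402, b=Δ1−h1·(2M1+M2)/6=16/67
seg 2: a=4, c=M2/2=-198/67, d=(M3−M2)/(6·2)=299/268, b=Δ2−h2·(2M2+M3)/6=-409/134
seg 3: a=-5, c=M3/2=501/134, d=(M4−M3)/(6·2)=-167/268, b=Δ3−h3·(2M3+M4)/6=-199/134
t_q=1/4 → seg 0, τ=1/4; S=2+-217/134·τ+0·τ²+83/134·τ³=13763/8576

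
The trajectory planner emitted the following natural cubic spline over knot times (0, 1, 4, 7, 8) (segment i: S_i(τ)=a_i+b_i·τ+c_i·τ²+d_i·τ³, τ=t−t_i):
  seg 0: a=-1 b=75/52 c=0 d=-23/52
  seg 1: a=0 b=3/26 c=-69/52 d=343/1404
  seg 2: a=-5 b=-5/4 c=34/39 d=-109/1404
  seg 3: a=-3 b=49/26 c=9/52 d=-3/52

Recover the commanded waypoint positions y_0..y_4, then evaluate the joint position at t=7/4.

y_0=-1 y_1=0 y_2=-5 y_3=-3 y_4=-1
S(7/4) = -1853/3328

y_0 = S_0(0) = a_0 = -1
y_1 = S_1(0) = a_1 = 0
y_2 = S_2(0) = a_2 = -5
y_3 = S_3(0) = a_3 = -3
y_4 = S_3(1) = -1
t_q=7/4 is in segment 1 (τ=3/4); S_1(τ)=-1853/3328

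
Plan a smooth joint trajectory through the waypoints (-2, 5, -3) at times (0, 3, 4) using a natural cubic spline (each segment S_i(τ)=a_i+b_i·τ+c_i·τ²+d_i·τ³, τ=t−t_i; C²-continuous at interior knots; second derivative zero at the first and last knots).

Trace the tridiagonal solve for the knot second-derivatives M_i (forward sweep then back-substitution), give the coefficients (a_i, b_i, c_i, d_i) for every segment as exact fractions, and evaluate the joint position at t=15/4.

Δ: Δ0=7/3, Δ1=-8
row 1: diag=8, rhs=-62; c'=1/8, d'=-31/4
back: M1=-31/4
M: M0=0, M1=-31/4, M2=0
seg 0: a=-2, c=M0/2=0, d=(M1−M0)/(6·3)=-31/72, b=Δ0−h0·(2M0+M1)/6=149/24
seg 1: a=5, c=M1/2=-31/8, d=(M2−M1)/(6·1)=31/24, b=Δ1−h1·(2M1+M2)/6=-65/12
t_q=15/4 → seg 1, τ=3/4; S=5+-65/12·τ+-31/8·τ²+31/24·τ³=-357/512

  seg 0: a=-2 b=149/24 c=0 d=-31/72
  seg 1: a=5 b=-65/12 c=-31/8 d=31/24
S(15/4) = -357/512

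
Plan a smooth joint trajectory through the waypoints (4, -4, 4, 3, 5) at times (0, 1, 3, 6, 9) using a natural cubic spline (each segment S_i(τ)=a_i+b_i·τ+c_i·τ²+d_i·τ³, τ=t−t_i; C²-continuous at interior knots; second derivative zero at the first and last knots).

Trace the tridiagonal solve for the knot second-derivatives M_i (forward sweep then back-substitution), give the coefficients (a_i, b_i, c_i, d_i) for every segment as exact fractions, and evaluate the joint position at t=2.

  seg 0: a=4 b=-31/3 c=0 d=7/3
  seg 1: a=-4 b=-10/3 c=7 d=-5/3
  seg 2: a=4 b=14/3 c=-3 d=4/9
  seg 3: a=3 b=-4/3 c=1 d=-1/9
S(2) = -2

Δ: Δ0=-8, Δ1=4, Δ2=-1/3, Δ3=2/3
row 1: diag=6, rhs=72; c'=1/3, d'=12
row 2: denom=10−2·1/3=28/3; d'=(-26−2·12)/(28/3)=-75/14
row 3: denom=12−3·9/28=309/28; d'=(6−3·-75/14)/(309/28)=2
back: M3=2
back: M2=-75/14−9/28·2=-6
back: M1=12−1/3·-6=14
M: M0=0, M1=14, M2=-6, M3=2, M4=0
seg 0: a=4, c=M0/2=0, d=(M1−M0)/(6·1)=7/3, b=Δ0−h0·(2M0+M1)/6=-31/3
seg 1: a=-4, c=M1/2=7, d=(M2−M1)/(6·2)=-5/3, b=Δ1−h1·(2M1+M2)/6=-10/3
seg 2: a=4, c=M2/2=-3, d=(M3−M2)/(6·3)=4/9, b=Δ2−h2·(2M2+M3)/6=14/3
seg 3: a=3, c=M3/2=1, d=(M4−M3)/(6·3)=-1/9, b=Δ3−h3·(2M3+M4)/6=-4/3
t_q=2 → seg 1, τ=1; S=-4+-10/3·τ+7·τ²+-5/3·τ³=-2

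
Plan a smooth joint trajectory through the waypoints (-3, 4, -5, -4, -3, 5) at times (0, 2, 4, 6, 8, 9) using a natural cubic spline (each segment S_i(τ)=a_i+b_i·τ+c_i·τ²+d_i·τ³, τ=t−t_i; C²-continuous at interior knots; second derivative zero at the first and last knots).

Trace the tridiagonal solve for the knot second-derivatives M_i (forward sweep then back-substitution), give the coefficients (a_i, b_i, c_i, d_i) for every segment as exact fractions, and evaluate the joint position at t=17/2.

Δ: Δ0=7/2, Δ1=-9/2, Δ2=1/2, Δ3=1/2, Δ4=8
row 1: diag=8, rhs=-48; c'=1/4, d'=-6
row 2: denom=8−2·1/4=15/2; d'=(30−2·-6)/(15/2)=28/5
row 3: denom=8−2·4/15=112/15; d'=(0−2·28/5)/(112/15)=-3/2
row 4: denom=6−2·15/56=153/28; d'=(45−2·-3/2)/(153/28)=448/51
back: M4=448/51
back: M3=-3/2−15/56·448/51=-131/34
back: M2=28/5−4/15·-131/34=338/51
back: M1=-6−1/4·338/51=-781/102
M: M0=0, M1=-781/102, M2=338/51, M3=-131/34, M4=448/51, M5=0
seg 0: a=-3, c=M0/2=0, d=(M1−M0)/(6·2)=-781/1224, b=Δ0−h0·(2M0+M1)/6=926/153
seg 1: a=4, c=M1/2=-781/204, d=(M2−M1)/(6·2)=1457/1224, b=Δ1−h1·(2M1+M2)/6=-491/306
seg 2: a=-5, c=M2/2=169/51, d=(M3−M2)/(6·2)=-1069/1224, b=Δ2−h2·(2M2+M3)/6=-403/153
seg 3: a=-4, c=M3/2=-131/68, d=(M4−M3)/(6·2)=1289/1224, b=Δ3−h3·(2M3+M4)/6=43/306
seg 4: a=-3, c=M4/2=224/51, d=(M5−M4)/(6·1)=-224/153, b=Δ4−h4·(2M4+M5)/6=776/153
t_q=17/2 → seg 4, τ=1/2; S=-3+776/153·τ+224/51·τ²+-224/153·τ³=23/51

  seg 0: a=-3 b=926/153 c=0 d=-781/1224
  seg 1: a=4 b=-491/306 c=-781/204 d=1457/1224
  seg 2: a=-5 b=-403/153 c=169/51 d=-1069/1224
  seg 3: a=-4 b=43/306 c=-131/68 d=1289/1224
  seg 4: a=-3 b=776/153 c=224/51 d=-224/153
S(17/2) = 23/51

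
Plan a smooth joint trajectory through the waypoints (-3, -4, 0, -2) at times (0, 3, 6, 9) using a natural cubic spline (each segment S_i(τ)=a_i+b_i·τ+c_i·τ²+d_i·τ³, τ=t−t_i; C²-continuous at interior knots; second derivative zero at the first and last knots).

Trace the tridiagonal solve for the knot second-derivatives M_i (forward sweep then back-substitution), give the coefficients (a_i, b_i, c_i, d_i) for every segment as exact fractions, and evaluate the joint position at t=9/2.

Δ: Δ0=-1/3, Δ1=4/3, Δ2=-2/3
row 1: diag=12, rhs=10; c'=1/4, d'=5/6
row 2: denom=12−3·1/4=45/4; d'=(-12−3·5/6)/(45/4)=-58/45
back: M2=-58/45
back: M1=5/6−1/4·-58/45=52/45
M: M0=0, M1=52/45, M2=-58/45, M3=0
seg 0: a=-3, c=M0/2=0, d=(M1−M0)/(6·3)=26/405, b=Δ0−h0·(2M0+M1)/6=-41/45
seg 1: a=-4, c=M1/2=26/45, d=(M2−M1)/(6·3)=-11/81, b=Δ1−h1·(2M1+M2)/6=37/45
seg 2: a=0, c=M2/2=-29/45, d=(M3−M2)/(6·3)=29/405, b=Δ2−h2·(2M2+M3)/6=28/45
t_q=9/2 → seg 1, τ=3/2; S=-4+37/45·τ+26/45·τ²+-11/81·τ³=-77/40

  seg 0: a=-3 b=-41/45 c=0 d=26/405
  seg 1: a=-4 b=37/45 c=26/45 d=-11/81
  seg 2: a=0 b=28/45 c=-29/45 d=29/405
S(9/2) = -77/40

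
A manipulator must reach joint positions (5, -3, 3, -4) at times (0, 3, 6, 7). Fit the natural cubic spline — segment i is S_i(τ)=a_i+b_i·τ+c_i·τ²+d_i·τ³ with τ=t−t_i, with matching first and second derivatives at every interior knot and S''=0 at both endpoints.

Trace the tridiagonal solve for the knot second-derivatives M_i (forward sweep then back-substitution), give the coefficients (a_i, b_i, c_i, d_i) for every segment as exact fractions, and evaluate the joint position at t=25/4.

  seg 0: a=5 b=-425/87 c=0 d=193/783
  seg 1: a=-3 b=154/87 c=193/87 d=-559/783
  seg 2: a=3 b=-365/87 c=-122/29 d=122/87
S(25/4) = 1587/928

Δ: Δ0=-8/3, Δ1=2, Δ2=-7
row 1: diag=12, rhs=28; c'=1/4, d'=7/3
row 2: denom=8−3·1/4=29/4; d'=(-54−3·7/3)/(29/4)=-244/29
back: M2=-244/29
back: M1=7/3−1/4·-244/29=386/87
M: M0=0, M1=386/87, M2=-244/29, M3=0
seg 0: a=5, c=M0/2=0, d=(M1−M0)/(6·3)=193/783, b=Δ0−h0·(2M0+M1)/6=-425/87
seg 1: a=-3, c=M1/2=193/87, d=(M2−M1)/(6·3)=-559/783, b=Δ1−h1·(2M1+M2)/6=154/87
seg 2: a=3, c=M2/2=-122/29, d=(M3−M2)/(6·1)=122/87, b=Δ2−h2·(2M2+M3)/6=-365/87
t_q=25/4 → seg 2, τ=1/4; S=3+-365/87·τ+-122/29·τ²+122/87·τ³=1587/928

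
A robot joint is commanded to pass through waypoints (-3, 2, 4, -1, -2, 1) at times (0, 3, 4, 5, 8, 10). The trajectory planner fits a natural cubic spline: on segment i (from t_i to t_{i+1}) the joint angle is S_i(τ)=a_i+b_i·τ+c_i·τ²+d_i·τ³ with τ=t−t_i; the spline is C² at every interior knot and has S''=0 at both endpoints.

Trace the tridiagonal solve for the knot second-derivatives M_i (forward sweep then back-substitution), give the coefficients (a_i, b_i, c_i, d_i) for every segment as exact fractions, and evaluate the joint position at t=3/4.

  seg 0: a=-3 b=3293/4242 c=0 d=1259/12726
  seg 1: a=2 b=7312/2121 c=1259/1414 d=-9917/4242
  seg 2: a=4 b=-7573/4242 c=-4329/707 d=12337/4242
  seg 3: a=-1 b=-11255/2121 c=3679/1414 d=-445/1414
  seg 4: a=-2 b=7667/4242 c=-163/707 d=163/4242
S(3/4) = -215023/90496

Δ: Δ0=5/3, Δ1=2, Δ2=-5, Δ3=-1/3, Δ4=3/2
row 1: diag=8, rhs=2; c'=1/8, d'=1/4
row 2: denom=4−1·1/8=31/8; d'=(-42−1·1/4)/(31/8)=-338/31
row 3: denom=8−1·8/31=240/31; d'=(28−1·-338/31)/(240/31)=201/40
row 4: denom=10−3·31/80=707/80; d'=(11−3·201/40)/(707/80)=-326/707
back: M4=-326/707
back: M3=201/40−31/80·-326/707=3679/707
back: M2=-338/31−8/31·3679/707=-8658/707
back: M1=1/4−1/8·-8658/707=1259/707
M: M0=0, M1=1259/707, M2=-8658/707, M3=3679/707, M4=-326/707, M5=0
seg 0: a=-3, c=M0/2=0, d=(M1−M0)/(6·3)=1259/12726, b=Δ0−h0·(2M0+M1)/6=3293/4242
seg 1: a=2, c=M1/2=1259/1414, d=(M2−M1)/(6·1)=-9917/4242, b=Δ1−h1·(2M1+M2)/6=7312/2121
seg 2: a=4, c=M2/2=-4329/707, d=(M3−M2)/(6·1)=12337/4242, b=Δ2−h2·(2M2+M3)/6=-7573/4242
seg 3: a=-1, c=M3/2=3679/1414, d=(M4−M3)/(6·3)=-445/1414, b=Δ3−h3·(2M3+M4)/6=-11255/2121
seg 4: a=-2, c=M4/2=-163/707, d=(M5−M4)/(6·2)=163/4242, b=Δ4−h4·(2M4+M5)/6=7667/4242
t_q=3/4 → seg 0, τ=3/4; S=-3+3293/4242·τ+0·τ²+1259/12726·τ³=-215023/90496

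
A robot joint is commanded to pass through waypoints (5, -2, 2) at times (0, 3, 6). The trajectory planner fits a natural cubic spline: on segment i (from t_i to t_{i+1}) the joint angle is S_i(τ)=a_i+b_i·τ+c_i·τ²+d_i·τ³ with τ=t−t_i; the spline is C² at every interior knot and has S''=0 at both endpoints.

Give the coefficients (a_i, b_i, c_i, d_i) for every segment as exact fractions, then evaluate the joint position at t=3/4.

Δ: Δ0=-7/3, Δ1=4/3
row 1: diag=12, rhs=22; c'=1/4, d'=11/6
back: M1=11/6
M: M0=0, M1=11/6, M2=0
seg 0: a=5, c=M0/2=0, d=(M1−M0)/(6·3)=11/108, b=Δ0−h0·(2M0+M1)/6=-13/4
seg 1: a=-2, c=M1/2=11/12, d=(M2−M1)/(6·3)=-11/108, b=Δ1−h1·(2M1+M2)/6=-1/2
t_q=3/4 → seg 0, τ=3/4; S=5+-13/4·τ+0·τ²+11/108·τ³=667/256

  seg 0: a=5 b=-13/4 c=0 d=11/108
  seg 1: a=-2 b=-1/2 c=11/12 d=-11/108
S(3/4) = 667/256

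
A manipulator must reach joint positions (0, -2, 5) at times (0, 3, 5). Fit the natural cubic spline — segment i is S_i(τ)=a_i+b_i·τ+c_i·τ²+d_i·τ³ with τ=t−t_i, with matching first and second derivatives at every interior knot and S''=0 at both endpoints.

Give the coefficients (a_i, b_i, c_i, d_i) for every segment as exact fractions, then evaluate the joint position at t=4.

Δ: Δ0=-2/3, Δ1=7/2
row 1: diag=10, rhs=25; c'=1/5, d'=5/2
back: M1=5/2
M: M0=0, M1=5/2, M2=0
seg 0: a=0, c=M0/2=0, d=(M1−M0)/(6·3)=5/36, b=Δ0−h0·(2M0+M1)/6=-23/12
seg 1: a=-2, c=M1/2=5/4, d=(M2−M1)/(6·2)=-5/24, b=Δ1−h1·(2M1+M2)/6=11/6
t_q=4 → seg 1, τ=1; S=-2+11/6·τ+5/4·τ²+-5/24·τ³=7/8

  seg 0: a=0 b=-23/12 c=0 d=5/36
  seg 1: a=-2 b=11/6 c=5/4 d=-5/24
S(4) = 7/8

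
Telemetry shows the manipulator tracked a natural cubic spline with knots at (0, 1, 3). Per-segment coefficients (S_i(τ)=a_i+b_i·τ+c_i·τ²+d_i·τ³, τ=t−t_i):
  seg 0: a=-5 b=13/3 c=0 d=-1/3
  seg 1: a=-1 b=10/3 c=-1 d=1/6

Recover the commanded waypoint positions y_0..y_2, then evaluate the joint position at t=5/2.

y_0 = S_0(0) = a_0 = -5
y_1 = S_1(0) = a_1 = -1
y_2 = S_1(2) = 3
t_q=5/2 is in segment 1 (τ=3/2); S_1(τ)=37/16

y_0=-5 y_1=-1 y_2=3
S(5/2) = 37/16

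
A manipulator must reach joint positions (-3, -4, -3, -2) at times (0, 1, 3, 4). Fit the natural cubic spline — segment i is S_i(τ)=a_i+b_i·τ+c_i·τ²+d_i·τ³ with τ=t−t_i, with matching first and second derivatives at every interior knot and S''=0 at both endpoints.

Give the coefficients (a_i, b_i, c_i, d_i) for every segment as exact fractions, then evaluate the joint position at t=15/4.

Δ: Δ0=-1, Δ1=1/2, Δ2=1
row 1: diag=6, rhs=9; c'=1/3, d'=3/2
row 2: denom=6−2·1/3=16/3; d'=(3−2·3/2)/(16/3)=0
back: M2=0
back: M1=3/2−1/3·0=3/2
M: M0=0, M1=3/2, M2=0, M3=0
seg 0: a=-3, c=M0/2=0, d=(M1−M0)/(6·1)=1/4, b=Δ0−h0·(2M0+M1)/6=-5/4
seg 1: a=-4, c=M1/2=3/4, d=(M2−M1)/(6·2)=-1/8, b=Δ1−h1·(2M1+M2)/6=-1/2
seg 2: a=-3, c=M2/2=0, d=(M3−M2)/(6·1)=0, b=Δ2−h2·(2M2+M3)/6=1
t_q=15/4 → seg 2, τ=3/4; S=-3+1·τ+0·τ²+0·τ³=-9/4

  seg 0: a=-3 b=-5/4 c=0 d=1/4
  seg 1: a=-4 b=-1/2 c=3/4 d=-1/8
  seg 2: a=-3 b=1 c=0 d=0
S(15/4) = -9/4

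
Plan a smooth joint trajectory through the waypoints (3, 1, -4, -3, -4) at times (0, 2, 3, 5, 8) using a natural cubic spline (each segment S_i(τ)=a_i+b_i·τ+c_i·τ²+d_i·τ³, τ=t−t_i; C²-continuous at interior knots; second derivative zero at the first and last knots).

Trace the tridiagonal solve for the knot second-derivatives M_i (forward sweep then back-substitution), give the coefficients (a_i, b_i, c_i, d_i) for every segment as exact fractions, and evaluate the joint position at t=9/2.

  seg 0: a=3 b=353/489 c=0 d=-421/978
  seg 1: a=1 b=-2173/489 c=-421/163 d=991/489
  seg 2: a=-4 b=-1726/489 c=570/163 d=-2899/3912
  seg 3: a=-3 b=1531/978 c=-619/652 d=619/5868
S(9/2) = -40971/10432

Δ: Δ0=-1, Δ1=-5, Δ2=1/2, Δ3=-1/3
row 1: diag=6, rhs=-24; c'=1/6, d'=-4
row 2: denom=6−1·1/6=35/6; d'=(33−1·-4)/(35/6)=222/35
row 3: denom=10−2·12/35=326/35; d'=(-5−2·222/35)/(326/35)=-619/326
back: M3=-619/326
back: M2=222/35−12/35·-619/326=1140/163
back: M1=-4−1/6·1140/163=-842/163
M: M0=0, M1=-842/163, M2=1140/163, M3=-619/326, M4=0
seg 0: a=3, c=M0/2=0, d=(M1−M0)/(6·2)=-421/978, b=Δ0−h0·(2M0+M1)/6=353/489
seg 1: a=1, c=M1/2=-421/163, d=(M2−M1)/(6·1)=991/489, b=Δ1−h1·(2M1+M2)/6=-2173/489
seg 2: a=-4, c=M2/2=570/163, d=(M3−M2)/(6·2)=-2899/3912, b=Δ2−h2·(2M2+M3)/6=-1726/489
seg 3: a=-3, c=M3/2=-619/652, d=(M4−M3)/(6·3)=619/5868, b=Δ3−h3·(2M3+M4)/6=1531/978
t_q=9/2 → seg 2, τ=3/2; S=-4+-1726/489·τ+570/163·τ²+-2899/3912·τ³=-40971/10432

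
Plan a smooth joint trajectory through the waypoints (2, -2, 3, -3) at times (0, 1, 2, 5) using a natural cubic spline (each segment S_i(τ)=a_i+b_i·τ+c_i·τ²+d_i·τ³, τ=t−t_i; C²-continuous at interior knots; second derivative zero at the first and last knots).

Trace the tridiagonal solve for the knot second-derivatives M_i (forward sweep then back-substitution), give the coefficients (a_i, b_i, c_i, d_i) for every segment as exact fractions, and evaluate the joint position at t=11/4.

Δ: Δ0=-4, Δ1=5, Δ2=-2
row 1: diag=4, rhs=54; c'=1/4, d'=27/2
row 2: denom=8−1·1/4=31/4; d'=(-42−1·27/2)/(31/4)=-222/31
back: M2=-222/31
back: M1=27/2−1/4·-222/31=474/31
M: M0=0, M1=474/31, M2=-222/31, M3=0
seg 0: a=2, c=M0/2=0, d=(M1−M0)/(6·1)=79/31, b=Δ0−h0·(2M0+M1)/6=-203/31
seg 1: a=-2, c=M1/2=237/31, d=(M2−M1)/(6·1)=-116/31, b=Δ1−h1·(2M1+M2)/6=34/31
seg 2: a=3, c=M2/2=-111/31, d=(M3−M2)/(6·3)=37/93, b=Δ2−h2·(2M2+M3)/6=160/31
t_q=11/4 → seg 2, τ=3/4; S=3+160/31·τ+-111/31·τ²+37/93·τ³=9969/1984

  seg 0: a=2 b=-203/31 c=0 d=79/31
  seg 1: a=-2 b=34/31 c=237/31 d=-116/31
  seg 2: a=3 b=160/31 c=-111/31 d=37/93
S(11/4) = 9969/1984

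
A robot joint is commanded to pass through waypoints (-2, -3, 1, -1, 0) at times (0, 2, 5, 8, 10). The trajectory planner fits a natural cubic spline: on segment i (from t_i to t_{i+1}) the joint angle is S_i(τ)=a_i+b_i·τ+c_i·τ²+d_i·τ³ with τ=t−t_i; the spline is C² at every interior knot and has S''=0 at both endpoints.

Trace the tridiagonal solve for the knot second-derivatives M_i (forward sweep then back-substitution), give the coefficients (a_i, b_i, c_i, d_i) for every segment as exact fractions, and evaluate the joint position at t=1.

Δ: Δ0=-1/2, Δ1=4/3, Δ2=-2/3, Δ3=1/2
row 1: diag=10, rhs=11; c'=3/10, d'=11/10
row 2: denom=12−3·3/10=111/10; d'=(-12−3·11/10)/(111/10)=-51/37
row 3: denom=10−3·10/37=340/37; d'=(7−3·-51/37)/(340/37)=103/85
back: M3=103/85
back: M2=-51/37−10/37·103/85=-29/17
back: M1=11/10−3/10·-29/17=137/85
M: M0=0, M1=137/85, M2=-29/17, M3=103/85, M4=0
seg 0: a=-2, c=M0/2=0, d=(M1−M0)/(6·2)=137/1020, b=Δ0−h0·(2M0+M1)/6=-529/510
seg 1: a=-3, c=M1/2=137/170, d=(M2−M1)/(6·3)=-47/255, b=Δ1−h1·(2M1+M2)/6=293/510
seg 2: a=1, c=M2/2=-29/34, d=(M3−M2)/(6·3)=124/765, b=Δ2−h2·(2M2+M3)/6=13/30
seg 3: a=-1, c=M3/2=103/170, d=(M4−M3)/(6·2)=-103/1020, b=Δ3−h3·(2M3+M4)/6=-157/510
t_q=1 → seg 0, τ=1; S=-2+-529/510·τ+0·τ²+137/1020·τ³=-987/340

  seg 0: a=-2 b=-529/510 c=0 d=137/1020
  seg 1: a=-3 b=293/510 c=137/170 d=-47/255
  seg 2: a=1 b=13/30 c=-29/34 d=124/765
  seg 3: a=-1 b=-157/510 c=103/170 d=-103/1020
S(1) = -987/340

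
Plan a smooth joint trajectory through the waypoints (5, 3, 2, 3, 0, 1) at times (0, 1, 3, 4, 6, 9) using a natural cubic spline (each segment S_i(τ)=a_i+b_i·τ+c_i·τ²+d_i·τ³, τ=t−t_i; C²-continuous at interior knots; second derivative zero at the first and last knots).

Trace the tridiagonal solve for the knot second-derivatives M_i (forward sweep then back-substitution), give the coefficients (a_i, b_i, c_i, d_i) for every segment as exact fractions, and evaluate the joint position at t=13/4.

Δ: Δ0=-2, Δ1=-1/2, Δ2=1, Δ3=-3/2, Δ4=1/3
row 1: diag=6, rhs=9; c'=1/3, d'=3/2
row 2: denom=6−2·1/3=16/3; d'=(9−2·3/2)/(16/3)=9/8
row 3: denom=6−1·3/16=93/16; d'=(-15−1·9/8)/(93/16)=-86/31
row 4: denom=10−2·32/93=866/93; d'=(11−2·-86/31)/(866/93)=1539/866
back: M4=1539/866
back: M3=-86/31−32/93·1539/866=-1466/433
back: M2=9/8−3/16·-1466/433=762/433
back: M1=3/2−1/3·762/433=791/866
M: M0=0, M1=791/866, M2=762/433, M3=-1466/433, M4=1539/866, M5=0
seg 0: a=5, c=M0/2=0, d=(M1−M0)/(6·1)=791/5196, b=Δ0−h0·(2M0+M1)/6=-11183/5196
seg 1: a=3, c=M1/2=791/1732, d=(M2−M1)/(6·2)=733/10392, b=Δ1−h1·(2M1+M2)/6=-4405/2598
seg 2: a=2, c=M2/2=381/433, d=(M3−M2)/(6·1)=-1114/1299, b=Δ2−h2·(2M2+M3)/6=1270/1299
seg 3: a=3, c=M3/2=-733/433, d=(M4−M3)/(6·2)=4471/10392, b=Δ3−h3·(2M3+M4)/6=214/1299
seg 4: a=0, c=M4/2=1539/1732, d=(M5−M4)/(6·3)=-171/1732, b=Δ4−h4·(2M4+M5)/6=-3751/2598
t_q=13/4 → seg 2, τ=1/4; S=2+1270/1299·τ+381/433·τ²+-1114/1299·τ³=31675/13856

  seg 0: a=5 b=-11183/5196 c=0 d=791/5196
  seg 1: a=3 b=-4405/2598 c=791/1732 d=733/10392
  seg 2: a=2 b=1270/1299 c=381/433 d=-1114/1299
  seg 3: a=3 b=214/1299 c=-733/433 d=4471/10392
  seg 4: a=0 b=-3751/2598 c=1539/1732 d=-171/1732
S(13/4) = 31675/13856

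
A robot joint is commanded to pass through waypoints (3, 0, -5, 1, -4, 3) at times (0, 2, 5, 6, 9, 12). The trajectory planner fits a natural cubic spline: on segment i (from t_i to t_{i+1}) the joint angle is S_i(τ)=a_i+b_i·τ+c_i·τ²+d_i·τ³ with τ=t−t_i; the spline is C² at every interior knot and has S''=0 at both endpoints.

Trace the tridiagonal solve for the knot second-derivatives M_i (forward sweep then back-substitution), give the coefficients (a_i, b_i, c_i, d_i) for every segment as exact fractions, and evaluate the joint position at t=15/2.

  seg 0: a=3 b=-2821/4038 c=0 d=-809/4038
  seg 1: a=0 b=-12529/4038 c=-809/673 d=6787/12114
  seg 2: a=-5 b=9715/2019 c=5169/1346 d=-10709/4038
  seg 3: a=1 b=18317/4038 c=-2770/673 d=919/1346
  seg 4: a=-4 b=-3482/2019 c=2731/1346 d=-2731/12114
S(15/2) = 9129/10768

Δ: Δ0=-3/2, Δ1=-5/3, Δ2=6, Δ3=-5/3, Δ4=7/3
row 1: diag=10, rhs=-1; c'=3/10, d'=-1/10
row 2: denom=8−3·3/10=71/10; d'=(46−3·-1/10)/(71/10)=463/71
row 3: denom=8−1·10/71=558/71; d'=(-46−1·463/71)/(558/71)=-1243/186
row 4: denom=12−3·71/186=673/62; d'=(24−3·-1243/186)/(673/62)=2731/673
back: M4=2731/673
back: M3=-1243/186−71/186·2731/673=-5540/673
back: M2=463/71−10/71·-5540/673=5169/673
back: M1=-1/10−3/10·5169/673=-1618/673
M: M0=0, M1=-1618/673, M2=5169/673, M3=-5540/673, M4=2731/673, M5=0
seg 0: a=3, c=M0/2=0, d=(M1−M0)/(6·2)=-809/4038, b=Δ0−h0·(2M0+M1)/6=-2821/4038
seg 1: a=0, c=M1/2=-809/673, d=(M2−M1)/(6·3)=6787/12114, b=Δ1−h1·(2M1+M2)/6=-12529/4038
seg 2: a=-5, c=M2/2=5169/1346, d=(M3−M2)/(6·1)=-10709/4038, b=Δ2−h2·(2M2+M3)/6=9715/2019
seg 3: a=1, c=M3/2=-2770/673, d=(M4−M3)/(6·3)=919/1346, b=Δ3−h3·(2M3+M4)/6=18317/4038
seg 4: a=-4, c=M4/2=2731/1346, d=(M5−M4)/(6·3)=-2731/12114, b=Δ4−h4·(2M4+M5)/6=-3482/2019
t_q=15/2 → seg 3, τ=3/2; S=1+18317/4038·τ+-2770/673·τ²+919/1346·τ³=9129/10768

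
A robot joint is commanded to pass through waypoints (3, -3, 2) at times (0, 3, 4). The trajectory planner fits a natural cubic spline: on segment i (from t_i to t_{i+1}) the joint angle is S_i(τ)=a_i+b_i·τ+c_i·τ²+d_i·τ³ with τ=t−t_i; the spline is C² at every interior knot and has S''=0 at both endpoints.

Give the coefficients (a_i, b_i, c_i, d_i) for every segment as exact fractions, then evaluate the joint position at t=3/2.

Δ: Δ0=-2, Δ1=5
row 1: diag=8, rhs=42; c'=1/8, d'=21/4
back: M1=21/4
M: M0=0, M1=21/4, M2=0
seg 0: a=3, c=M0/2=0, d=(M1−M0)/(6·3)=7/24, b=Δ0−h0·(2M0+M1)/6=-37/8
seg 1: a=-3, c=M1/2=21/8, d=(M2−M1)/(6·1)=-7/8, b=Δ1−h1·(2M1+M2)/6=13/4
t_q=3/2 → seg 0, τ=3/2; S=3+-37/8·τ+0·τ²+7/24·τ³=-189/64

  seg 0: a=3 b=-37/8 c=0 d=7/24
  seg 1: a=-3 b=13/4 c=21/8 d=-7/8
S(3/2) = -189/64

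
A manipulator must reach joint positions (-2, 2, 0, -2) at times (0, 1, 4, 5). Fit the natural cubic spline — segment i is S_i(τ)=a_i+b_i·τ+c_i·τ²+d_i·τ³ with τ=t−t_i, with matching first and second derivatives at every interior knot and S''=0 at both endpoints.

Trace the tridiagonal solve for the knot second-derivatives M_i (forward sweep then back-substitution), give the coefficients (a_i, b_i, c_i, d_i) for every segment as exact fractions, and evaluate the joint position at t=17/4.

  seg 0: a=-2 b=152/33 c=0 d=-20/33
  seg 1: a=2 b=92/33 c=-20/11 d=2/9
  seg 2: a=0 b=-70/33 c=2/11 d=-2/33
S(17/4) = -183/352

Δ: Δ0=4, Δ1=-2/3, Δ2=-2
row 1: diag=8, rhs=-28; c'=3/8, d'=-7/2
row 2: denom=8−3·3/8=55/8; d'=(-8−3·-7/2)/(55/8)=4/11
back: M2=4/11
back: M1=-7/2−3/8·4/11=-40/11
M: M0=0, M1=-40/11, M2=4/11, M3=0
seg 0: a=-2, c=M0/2=0, d=(M1−M0)/(6·1)=-20/33, b=Δ0−h0·(2M0+M1)/6=152/33
seg 1: a=2, c=M1/2=-20/11, d=(M2−M1)/(6·3)=2/9, b=Δ1−h1·(2M1+M2)/6=92/33
seg 2: a=0, c=M2/2=2/11, d=(M3−M2)/(6·1)=-2/33, b=Δ2−h2·(2M2+M3)/6=-70/33
t_q=17/4 → seg 2, τ=1/4; S=0+-70/33·τ+2/11·τ²+-2/33·τ³=-183/352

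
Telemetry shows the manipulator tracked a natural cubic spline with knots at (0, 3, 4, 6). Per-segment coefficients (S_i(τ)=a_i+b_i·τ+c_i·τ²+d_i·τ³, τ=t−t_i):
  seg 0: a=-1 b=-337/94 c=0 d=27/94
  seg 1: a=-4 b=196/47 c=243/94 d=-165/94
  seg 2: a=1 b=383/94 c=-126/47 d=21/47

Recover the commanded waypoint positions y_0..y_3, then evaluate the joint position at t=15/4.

y_0 = S_0(0) = a_0 = -1
y_1 = S_1(0) = a_1 = -4
y_2 = S_2(0) = a_2 = 1
y_3 = S_2(2) = 2
t_q=15/4 is in segment 1 (τ=3/4); S_1(τ)=-955/6016

y_0=-1 y_1=-4 y_2=1 y_3=2
S(15/4) = -955/6016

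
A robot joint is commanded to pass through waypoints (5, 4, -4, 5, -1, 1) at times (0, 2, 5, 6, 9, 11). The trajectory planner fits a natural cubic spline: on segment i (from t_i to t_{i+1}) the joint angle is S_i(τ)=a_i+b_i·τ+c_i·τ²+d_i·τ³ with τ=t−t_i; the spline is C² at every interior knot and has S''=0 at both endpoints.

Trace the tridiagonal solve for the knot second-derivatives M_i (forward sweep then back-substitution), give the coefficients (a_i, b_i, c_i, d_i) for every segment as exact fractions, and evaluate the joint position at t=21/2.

Δ: Δ0=-1/2, Δ1=-8/3, Δ2=9, Δ3=-2, Δ4=1
row 1: diag=10, rhs=-13; c'=3/10, d'=-13/10
row 2: denom=8−3·3/10=71/10; d'=(70−3·-13/10)/(71/10)=739/71
row 3: denom=8−1·10/71=558/71; d'=(-66−1·739/71)/(558/71)=-175/18
row 4: denom=10−3·71/186=549/62; d'=(18−3·-175/18)/(549/62)=8773/1647
back: M4=8773/1647
back: M3=-175/18−71/186·8773/1647=-58084/4941
back: M2=739/71−10/71·-58084/4941=59609/4941
back: M1=-13/10−3/10·59609/4941=-8102/1647
M: M0=0, M1=-8102/1647, M2=59609/4941, M3=-58084/4941, M4=8773/1647, M5=0
seg 0: a=5, c=M0/2=0, d=(M1−M0)/(6·2)=-4051/9882, b=Δ0−h0·(2M0+M1)/6=11263/9882
seg 1: a=4, c=M1/2=-4051/1647, d=(M2−M1)/(6·3)=83915/88938, b=Δ1−h1·(2M1+M2)/6=-37349/9882
seg 2: a=-4, c=M2/2=59609/9882, d=(M3−M2)/(6·1)=-1453/366, b=Δ2−h2·(2M2+M3)/6=34280/4941
seg 3: a=5, c=M3/2=-29042/4941, d=(M4−M3)/(6·3)=84403/88938, b=Δ3−h3·(2M3+M4)/6=70085/9882
seg 4: a=-1, c=M4/2=8773/3294, d=(M5−M4)/(6·2)=-8773/19764, b=Δ4−h4·(2M4+M5)/6=-12605/4941
t_q=21/2 → seg 4, τ=3/2; S=-1+-12605/4941·τ+8773/3294·τ²+-8773/19764·τ³=-17513/52704

  seg 0: a=5 b=11263/9882 c=0 d=-4051/9882
  seg 1: a=4 b=-37349/9882 c=-4051/1647 d=83915/88938
  seg 2: a=-4 b=34280/4941 c=59609/9882 d=-1453/366
  seg 3: a=5 b=70085/9882 c=-29042/4941 d=84403/88938
  seg 4: a=-1 b=-12605/4941 c=8773/3294 d=-8773/19764
S(21/2) = -17513/52704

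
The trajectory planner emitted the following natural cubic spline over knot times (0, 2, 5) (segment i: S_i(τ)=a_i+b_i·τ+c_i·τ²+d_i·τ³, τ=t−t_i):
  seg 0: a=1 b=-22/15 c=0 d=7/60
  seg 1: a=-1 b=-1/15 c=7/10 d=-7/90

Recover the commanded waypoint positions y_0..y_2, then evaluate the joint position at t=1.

y_0 = S_0(0) = a_0 = 1
y_1 = S_1(0) = a_1 = -1
y_2 = S_1(3) = 3
t_q=1 is in segment 0 (τ=1); S_0(τ)=-7/20

y_0=1 y_1=-1 y_2=3
S(1) = -7/20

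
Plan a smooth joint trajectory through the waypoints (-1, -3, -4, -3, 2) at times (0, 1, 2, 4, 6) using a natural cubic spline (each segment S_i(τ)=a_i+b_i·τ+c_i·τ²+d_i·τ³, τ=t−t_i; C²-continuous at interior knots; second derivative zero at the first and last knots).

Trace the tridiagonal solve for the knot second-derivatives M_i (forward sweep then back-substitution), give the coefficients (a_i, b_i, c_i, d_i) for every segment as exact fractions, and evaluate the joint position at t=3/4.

Δ: Δ0=-2, Δ1=-1, Δ2=1/2, Δ3=5/2
row 1: diag=4, rhs=6; c'=1/4, d'=3/2
row 2: denom=6−1·1/4=23/4; d'=(9−1·3/2)/(23/4)=30/23
row 3: denom=8−2·8/23=168/23; d'=(12−2·30/23)/(168/23)=9/7
back: M3=9/7
back: M2=30/23−8/23·9/7=6/7
back: M1=3/2−1/4·6/7=9/7
M: M0=0, M1=9/7, M2=6/7, M3=9/7, M4=0
seg 0: a=-1, c=M0/2=0, d=(M1−M0)/(6·1)=3/14, b=Δ0−h0·(2M0+M1)/6=-31/14
seg 1: a=-3, c=M1/2=9/14, d=(M2−M1)/(6·1)=-1/14, b=Δ1−h1·(2M1+M2)/6=-11/7
seg 2: a=-4, c=M2/2=3/7, d=(M3−M2)/(6·2)=1/28, b=Δ2−h2·(2M2+M3)/6=-1/2
seg 3: a=-3, c=M3/2=9/14, d=(M4−M3)/(6·2)=-3/28, b=Δ3−h3·(2M3+M4)/6=23/14
t_q=3/4 → seg 0, τ=3/4; S=-1+-31/14·τ+0·τ²+3/14·τ³=-329/128

  seg 0: a=-1 b=-31/14 c=0 d=3/14
  seg 1: a=-3 b=-11/7 c=9/14 d=-1/14
  seg 2: a=-4 b=-1/2 c=3/7 d=1/28
  seg 3: a=-3 b=23/14 c=9/14 d=-3/28
S(3/4) = -329/128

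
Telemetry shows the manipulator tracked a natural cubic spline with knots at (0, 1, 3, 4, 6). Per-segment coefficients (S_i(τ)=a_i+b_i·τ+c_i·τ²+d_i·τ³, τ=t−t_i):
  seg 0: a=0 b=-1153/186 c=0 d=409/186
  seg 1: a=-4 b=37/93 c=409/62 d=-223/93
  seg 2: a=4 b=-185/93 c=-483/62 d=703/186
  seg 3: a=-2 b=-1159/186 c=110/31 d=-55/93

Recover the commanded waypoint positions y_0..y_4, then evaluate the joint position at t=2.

y_0=0 y_1=-4 y_2=4 y_3=-2 y_4=-5
S(2) = 37/62

y_0 = S_0(0) = a_0 = 0
y_1 = S_1(0) = a_1 = -4
y_2 = S_2(0) = a_2 = 4
y_3 = S_3(0) = a_3 = -2
y_4 = S_3(2) = -5
t_q=2 is in segment 1 (τ=1); S_1(τ)=37/62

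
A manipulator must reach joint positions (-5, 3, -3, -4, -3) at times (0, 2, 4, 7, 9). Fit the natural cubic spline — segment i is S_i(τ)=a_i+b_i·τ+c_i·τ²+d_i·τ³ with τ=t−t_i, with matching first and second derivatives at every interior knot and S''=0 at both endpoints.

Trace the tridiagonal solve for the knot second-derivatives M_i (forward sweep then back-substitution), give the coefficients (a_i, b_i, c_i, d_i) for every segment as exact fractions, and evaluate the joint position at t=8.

  seg 0: a=-5 b=773/129 c=0 d=-257/516
  seg 1: a=3 b=2/129 c=-257/86 d=191/258
  seg 2: a=-3 b=-394/129 c=125/86 d=-47/258
  seg 3: a=-4 b=193/258 c=-8/43 d=4/129
S(8) = -293/86

Δ: Δ0=4, Δ1=-3, Δ2=-1/3, Δ3=1/2
row 1: diag=8, rhs=-42; c'=1/4, d'=-21/4
row 2: denom=10−2·1/4=19/2; d'=(16−2·-21/4)/(19/2)=53/19
row 3: denom=10−3·6/19=172/19; d'=(5−3·53/19)/(172/19)=-16/43
back: M3=-16/43
back: M2=53/19−6/19·-16/43=125/43
back: M1=-21/4−1/4·125/43=-257/43
M: M0=0, M1=-257/43, M2=125/43, M3=-16/43, M4=0
seg 0: a=-5, c=M0/2=0, d=(M1−M0)/(6·2)=-257/516, b=Δ0−h0·(2M0+M1)/6=773/129
seg 1: a=3, c=M1/2=-257/86, d=(M2−M1)/(6·2)=191/258, b=Δ1−h1·(2M1+M2)/6=2/129
seg 2: a=-3, c=M2/2=125/86, d=(M3−M2)/(6·3)=-47/258, b=Δ2−h2·(2M2+M3)/6=-394/129
seg 3: a=-4, c=M3/2=-8/43, d=(M4−M3)/(6·2)=4/129, b=Δ3−h3·(2M3+M4)/6=193/258
t_q=8 → seg 3, τ=1; S=-4+193/258·τ+-8/43·τ²+4/129·τ³=-293/86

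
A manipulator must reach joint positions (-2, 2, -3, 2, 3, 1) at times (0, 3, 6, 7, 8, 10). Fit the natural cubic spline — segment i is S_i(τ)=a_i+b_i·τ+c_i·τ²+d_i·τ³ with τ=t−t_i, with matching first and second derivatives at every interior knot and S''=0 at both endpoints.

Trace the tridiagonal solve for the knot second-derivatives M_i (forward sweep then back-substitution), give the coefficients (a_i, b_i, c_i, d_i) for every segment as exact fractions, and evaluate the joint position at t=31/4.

  seg 0: a=-2 b=5752/1929 c=0 d=-1060/5787
  seg 1: a=2 b=-3788/1929 c=-1060/643 d=3371/5787
  seg 2: a=-3 b=7471/1929 c=2311/643 d=-4759/1929
  seg 3: a=2 b=7060/1929 c=-2448/643 d=2213/1929
  seg 4: a=3 b=-989/1929 c=-235/643 d=235/3858
S(31/4) = 127053/41152

Δ: Δ0=4/3, Δ1=-5/3, Δ2=5, Δ3=1, Δ4=-1
row 1: diag=12, rhs=-18; c'=1/4, d'=-3/2
row 2: denom=8−3·1/4=29/4; d'=(40−3·-3/2)/(29/4)=178/29
row 3: denom=4−1·4/29=112/29; d'=(-24−1·178/29)/(112/29)=-437/56
row 4: denom=6−1·29/112=643/112; d'=(-12−1·-437/56)/(643/112)=-470/643
back: M4=-470/643
back: M3=-437/56−29/112·-470/643=-4896/643
back: M2=178/29−4/29·-4896/643=4622/643
back: M1=-3/2−1/4·4622/643=-2120/643
M: M0=0, M1=-2120/643, M2=4622/643, M3=-4896/643, M4=-470/643, M5=0
seg 0: a=-2, c=M0/2=0, d=(M1−M0)/(6·3)=-1060/5787, b=Δ0−h0·(2M0+M1)/6=5752/1929
seg 1: a=2, c=M1/2=-1060/643, d=(M2−M1)/(6·3)=3371/5787, b=Δ1−h1·(2M1+M2)/6=-3788/1929
seg 2: a=-3, c=M2/2=2311/643, d=(M3−M2)/(6·1)=-4759/1929, b=Δ2−h2·(2M2+M3)/6=7471/1929
seg 3: a=2, c=M3/2=-2448/643, d=(M4−M3)/(6·1)=2213/1929, b=Δ3−h3·(2M3+M4)/6=7060/1929
seg 4: a=3, c=M4/2=-235/643, d=(M5−M4)/(6·2)=235/3858, b=Δ4−h4·(2M4+M5)/6=-989/1929
t_q=31/4 → seg 3, τ=3/4; S=2+7060/1929·τ+-2448/643·τ²+2213/1929·τ³=127053/41152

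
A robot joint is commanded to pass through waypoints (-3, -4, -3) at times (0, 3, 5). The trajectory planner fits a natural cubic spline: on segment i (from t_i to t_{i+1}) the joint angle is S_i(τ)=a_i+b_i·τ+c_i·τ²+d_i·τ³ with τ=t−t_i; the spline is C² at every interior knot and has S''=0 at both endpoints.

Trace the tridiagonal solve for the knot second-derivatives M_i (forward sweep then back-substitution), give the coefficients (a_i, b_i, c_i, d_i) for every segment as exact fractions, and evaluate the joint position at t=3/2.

  seg 0: a=-3 b=-7/12 c=0 d=1/36
  seg 1: a=-4 b=1/6 c=1/4 d=-1/24
S(3/2) = -121/32

Δ: Δ0=-1/3, Δ1=1/2
row 1: diag=10, rhs=5; c'=1/5, d'=1/2
back: M1=1/2
M: M0=0, M1=1/2, M2=0
seg 0: a=-3, c=M0/2=0, d=(M1−M0)/(6·3)=1/36, b=Δ0−h0·(2M0+M1)/6=-7/12
seg 1: a=-4, c=M1/2=1/4, d=(M2−M1)/(6·2)=-1/24, b=Δ1−h1·(2M1+M2)/6=1/6
t_q=3/2 → seg 0, τ=3/2; S=-3+-7/12·τ+0·τ²+1/36·τ³=-121/32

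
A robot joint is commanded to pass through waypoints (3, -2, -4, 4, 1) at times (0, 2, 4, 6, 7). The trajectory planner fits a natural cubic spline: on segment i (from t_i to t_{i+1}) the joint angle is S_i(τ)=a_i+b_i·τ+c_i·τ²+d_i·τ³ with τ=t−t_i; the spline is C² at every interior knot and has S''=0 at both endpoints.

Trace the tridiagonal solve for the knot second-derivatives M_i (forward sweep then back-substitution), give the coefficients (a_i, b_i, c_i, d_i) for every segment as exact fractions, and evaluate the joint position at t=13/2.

  seg 0: a=3 b=-97/41 c=0 d=-11/328
  seg 1: a=-2 b=-227/82 c=-33/164 d=89/164
  seg 2: a=-4 b=241/82 c=501/164 d=-207/164
  seg 3: a=4 b=1/82 c=-741/164 d=247/164
S(13/2) = 4021/1312

Δ: Δ0=-5/2, Δ1=-1, Δ2=4, Δ3=-3
row 1: diag=8, rhs=9; c'=1/4, d'=9/8
row 2: denom=8−2·1/4=15/2; d'=(30−2·9/8)/(15/2)=37/10
row 3: denom=6−2·4/15=82/15; d'=(-42−2·37/10)/(82/15)=-741/82
back: M3=-741/82
back: M2=37/10−4/15·-741/82=501/82
back: M1=9/8−1/4·501/82=-33/82
M: M0=0, M1=-33/82, M2=501/82, M3=-741/82, M4=0
seg 0: a=3, c=M0/2=0, d=(M1−M0)/(6·2)=-11/328, b=Δ0−h0·(2M0+M1)/6=-97/41
seg 1: a=-2, c=M1/2=-33/164, d=(M2−M1)/(6·2)=89/164, b=Δ1−h1·(2M1+M2)/6=-227/82
seg 2: a=-4, c=M2/2=501/164, d=(M3−M2)/(6·2)=-207/164, b=Δ2−h2·(2M2+M3)/6=241/82
seg 3: a=4, c=M3/2=-741/164, d=(M4−M3)/(6·1)=247/164, b=Δ3−h3·(2M3+M4)/6=1/82
t_q=13/2 → seg 3, τ=1/2; S=4+1/82·τ+-741/164·τ²+247/164·τ³=4021/1312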